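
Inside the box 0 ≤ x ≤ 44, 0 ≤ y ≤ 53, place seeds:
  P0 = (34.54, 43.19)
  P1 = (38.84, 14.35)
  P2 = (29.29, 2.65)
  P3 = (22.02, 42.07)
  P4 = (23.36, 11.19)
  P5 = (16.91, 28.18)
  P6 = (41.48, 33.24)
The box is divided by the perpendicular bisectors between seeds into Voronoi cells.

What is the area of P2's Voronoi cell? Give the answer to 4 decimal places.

Area of P2's cell: 148.2402

1. box [0,44]×[0,53]: [(0, 0) (44, 0) (44, 53) (0, 53)]
2. ⊥bis P2·P0 via (31.915,22.92): [(0, 27.053) (0, 0) (44, 0) (44, 21.355)]  |A|=1064.9764
3. ⊥bis P2·P1 via (34.065,8.5): [(13.4726, 25.3083) (0, 27.053) (0, 0) (44, 0) (44, 0.3907)]  |A|=744.9836
4. ⊥bis P2·P3 via (25.655,22.36): [(18.6642, 21.0707) (0, 17.6286) (0, 0) (44, 0) (44, 0.3907)]  |A|=633.0169
5. ⊥bis P2·P4 via (26.325,6.92): [(31.5531, 10.5503) (16.3593, 0) (44, 0) (44, 0.3907)]  |A|=148.2402
6. ⊥bis P2·P5 via (23.1,15.415): [(31.5531, 10.5503) (16.3593, 0) (44, 0) (44, 0.3907)]  |A|=148.2402
7. ⊥bis P2·P6 via (35.385,17.945): [(31.5531, 10.5503) (16.3593, 0) (44, 0) (44, 0.3907)]  |A|=148.2402
8. canonical 4-gon: [(31.5531, 10.5503) (16.3593, 0) (44, 0) (44, 0.3907)]
9. shoelace: 148.2402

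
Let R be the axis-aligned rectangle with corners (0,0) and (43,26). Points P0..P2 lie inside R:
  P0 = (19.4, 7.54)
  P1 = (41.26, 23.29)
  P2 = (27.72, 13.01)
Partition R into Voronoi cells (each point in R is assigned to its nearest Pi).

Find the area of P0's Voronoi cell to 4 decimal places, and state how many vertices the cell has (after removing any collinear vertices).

1. box [0,43]×[0,26]: [(0, 0) (43, 0) (43, 26) (0, 26)]
2. ⊥bis P0·P1 via (30.33,15.415): [(0, 0) (41.4364, 0) (22.7036, 26) (0, 26)]  |A|=833.8198
3. ⊥bis P0·P2 via (23.56,10.275): [(0, 0) (30.3153, 0) (13.2216, 26) (0, 26)]  |A|=565.9795
4. canonical 4-gon: [(0, 0) (30.3153, 0) (13.2216, 26) (0, 26)]
5. shoelace: 565.9795

Area of P0's cell: 565.9795 (4 vertices)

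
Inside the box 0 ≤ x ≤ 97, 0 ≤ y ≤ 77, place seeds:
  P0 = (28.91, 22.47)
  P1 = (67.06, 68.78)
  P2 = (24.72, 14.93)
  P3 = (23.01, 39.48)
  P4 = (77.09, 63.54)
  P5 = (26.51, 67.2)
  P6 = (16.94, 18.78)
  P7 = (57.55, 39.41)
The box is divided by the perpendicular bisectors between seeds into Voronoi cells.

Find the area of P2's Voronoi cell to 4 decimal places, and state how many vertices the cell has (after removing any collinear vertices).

Area of P2's cell: 501.6133 (3 vertices)

1. box [0,97]×[0,77]: [(0, 0) (97, 0) (97, 77) (0, 77)]
2. ⊥bis P2·P0 via (26.815,18.7): [(0, 33.6012) (0, 0) (60.4661, 0)]  |A|=1015.8655
3. ⊥bis P2·P1 via (45.89,41.855): [(0, 33.6012) (0, 0) (60.4661, 0)]  |A|=1015.8655
4. ⊥bis P2·P3 via (23.865,27.205): [(12.8862, 26.4403) (0, 25.5427) (0, 0) (60.4661, 0)]  |A|=963.9441
5. ⊥bis P2·P4 via (50.905,39.235): [(12.8862, 26.4403) (0, 25.5427) (0, 0) (60.4661, 0)]  |A|=963.9441
6. ⊥bis P2·P5 via (25.615,41.065): [(12.8862, 26.4403) (0, 25.5427) (0, 0) (60.4661, 0)]  |A|=963.9441
7. ⊥bis P2·P6 via (20.83,16.855): [(22.837, 20.9106) (12.4892, 0) (60.4661, 0)]  |A|=501.6133
8. ⊥bis P2·P7 via (41.135,27.17): [(22.837, 20.9106) (12.4892, 0) (60.4661, 0)]  |A|=501.6133
9. canonical 3-gon: [(22.837, 20.9106) (12.4892, 0) (60.4661, 0)]
10. shoelace: 501.6133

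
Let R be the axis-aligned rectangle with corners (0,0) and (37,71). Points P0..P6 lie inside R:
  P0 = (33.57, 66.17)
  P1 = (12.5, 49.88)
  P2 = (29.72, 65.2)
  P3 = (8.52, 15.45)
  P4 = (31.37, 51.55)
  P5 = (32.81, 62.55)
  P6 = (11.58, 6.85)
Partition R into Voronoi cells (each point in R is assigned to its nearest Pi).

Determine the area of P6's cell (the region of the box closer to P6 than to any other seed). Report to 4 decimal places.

1. box [0,37]×[0,71]: [(0, 0) (37, 0) (37, 71) (0, 71)]
2. ⊥bis P6·P0 via (22.575,36.51): [(0, 44.8786) (0, 0) (37, 0) (37, 31.1626)]  |A|=1406.7625
3. ⊥bis P6·P1 via (12.04,28.365): [(0, 28.6224) (0, 0) (37, 0) (37, 27.8313)]  |A|=1044.3946
4. ⊥bis P6·P2 via (20.65,36.025): [(0, 28.6224) (0, 0) (37, 0) (37, 27.8313)]  |A|=1044.3946
5. ⊥bis P6·P3 via (10.05,11.15): [(0, 7.5741) (0, 0) (37, 0) (37, 20.7392)]  |A|=523.7952
6. ⊥bis P6·P4 via (21.475,29.2): [(0, 7.5741) (0, 0) (37, 0) (37, 20.7392)]  |A|=523.7952
7. ⊥bis P6·P5 via (22.195,34.7): [(0, 7.5741) (0, 0) (37, 0) (37, 20.7392)]  |A|=523.7952
8. canonical 4-gon: [(0, 7.5741) (0, 0) (37, 0) (37, 20.7392)]
9. shoelace: 523.7952

Area of P6's cell: 523.7952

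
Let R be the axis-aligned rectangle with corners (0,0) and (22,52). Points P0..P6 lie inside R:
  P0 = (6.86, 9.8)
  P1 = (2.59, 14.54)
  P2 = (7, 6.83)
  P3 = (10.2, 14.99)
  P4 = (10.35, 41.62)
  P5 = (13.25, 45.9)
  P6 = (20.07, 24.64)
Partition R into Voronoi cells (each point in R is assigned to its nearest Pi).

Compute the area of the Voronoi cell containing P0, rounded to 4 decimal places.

1. box [0,22]×[0,52]: [(0, 0) (22, 0) (22, 52) (0, 52)]
2. ⊥bis P0·P1 via (4.725,12.17): [(0, 7.9135) (0, 0) (22, 0) (22, 27.7321)]  |A|=392.1015
3. ⊥bis P0·P2 via (6.93,8.315): [(0.0876, 7.9925) (22, 9.0254) (22, 27.7321)]  |A|=204.954
4. ⊥bis P0·P3 via (8.53,12.395): [(6.4562, 13.7296) (0.0876, 7.9925) (14.328, 8.6637)]  |A|=38.7117
5. ⊥bis P0·P4 via (8.605,25.71): [(6.4562, 13.7296) (0.0876, 7.9925) (14.328, 8.6637)]  |A|=38.7117
6. ⊥bis P0·P5 via (10.055,27.85): [(6.4562, 13.7296) (0.0876, 7.9925) (14.328, 8.6637)]  |A|=38.7117
7. ⊥bis P0·P6 via (13.465,17.22): [(6.4562, 13.7296) (0.0876, 7.9925) (14.328, 8.6637)]  |A|=38.7117
8. canonical 3-gon: [(6.4562, 13.7296) (0.0876, 7.9925) (14.328, 8.6637)]
9. shoelace: 38.7117

Area of P0's cell: 38.7117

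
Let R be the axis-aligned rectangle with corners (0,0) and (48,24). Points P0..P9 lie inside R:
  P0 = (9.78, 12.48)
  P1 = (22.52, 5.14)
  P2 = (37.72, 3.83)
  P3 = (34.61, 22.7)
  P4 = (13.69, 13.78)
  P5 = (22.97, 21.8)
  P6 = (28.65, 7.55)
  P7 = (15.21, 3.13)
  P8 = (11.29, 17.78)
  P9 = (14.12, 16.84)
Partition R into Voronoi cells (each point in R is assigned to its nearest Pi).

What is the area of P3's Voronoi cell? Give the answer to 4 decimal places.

1. box [0,48]×[0,24]: [(0, 0) (48, 0) (48, 24) (0, 24)]
2. ⊥bis P3·P0 via (22.195,17.59): [(29.435, 0) (48, 0) (48, 24) (19.5567, 24)]  |A|=564.0999
3. ⊥bis P3·P1 via (28.565,13.92): [(21.7839, 18.5888) (48, 0.5391) (48, 24) (19.5567, 24)]  |A|=384.4839
4. ⊥bis P3·P2 via (36.165,13.265): [(21.7839, 18.5888) (30.8005, 12.3809) (48, 15.2155) (48, 24) (19.5567, 24)]  |A|=258.2698
5. ⊥bis P3·P4 via (24.15,18.24): [(24.9227, 16.4277) (30.8005, 12.3809) (48, 15.2155) (48, 24) (21.694, 24)]  |A|=244.0915
6. ⊥bis P3·P5 via (28.79,22.25): [(29.4829, 13.288) (30.8005, 12.3809) (48, 15.2155) (48, 24) (28.6547, 24)]  |A|=194.6131
7. ⊥bis P3·P6 via (31.63,15.125): [(29.2691, 16.0538) (36.301, 13.2874) (48, 15.2155) (48, 24) (28.6547, 24)]  |A|=182.0925
8. ⊥bis P3·P7 via (24.91,12.915): [(29.2691, 16.0538) (36.301, 13.2874) (48, 15.2155) (48, 24) (28.6547, 24)]  |A|=182.0925
9. ⊥bis P3·P8 via (22.95,20.24): [(29.2691, 16.0538) (36.301, 13.2874) (48, 15.2155) (48, 24) (28.6547, 24)]  |A|=182.0925
10. ⊥bis P3·P9 via (24.365,19.77): [(29.2691, 16.0538) (36.301, 13.2874) (48, 15.2155) (48, 24) (28.6547, 24)]  |A|=182.0925
11. canonical 5-gon: [(29.2691, 16.0538) (36.301, 13.2874) (48, 15.2155) (48, 24) (28.6547, 24)]
12. shoelace: 182.0925

Area of P3's cell: 182.0925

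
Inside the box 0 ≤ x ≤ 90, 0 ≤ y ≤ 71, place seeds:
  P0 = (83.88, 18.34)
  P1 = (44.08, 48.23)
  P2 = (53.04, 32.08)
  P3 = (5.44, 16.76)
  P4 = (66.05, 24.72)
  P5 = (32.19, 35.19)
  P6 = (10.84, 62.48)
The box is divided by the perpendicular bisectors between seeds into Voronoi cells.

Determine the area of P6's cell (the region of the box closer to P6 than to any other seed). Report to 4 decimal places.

Area of P6's cell: 786.3725

1. box [0,90]×[0,71]: [(0, 0) (90, 0) (90, 71) (0, 71)]
2. ⊥bis P6·P0 via (47.36,40.41): [(0, 0) (22.9392, 0) (65.8463, 71) (0, 71)]  |A|=3151.8858
3. ⊥bis P6·P1 via (27.46,55.355): [(0, 0) (3.7293, 0) (34.167, 71) (0, 71)]  |A|=1345.319
4. ⊥bis P6·P2 via (31.94,47.28): [(0, 2.9422) (12.3257, 20.0523) (34.167, 71) (0, 71)]  |A|=1289.796
5. ⊥bis P6·P3 via (8.14,39.62): [(0, 40.5814) (20.1084, 38.2064) (34.167, 71) (0, 71)]  |A|=866.064
6. ⊥bis P6·P4 via (38.445,43.6): [(0, 40.5814) (20.1084, 38.2064) (34.167, 71) (0, 71)]  |A|=866.064
7. ⊥bis P6·P5 via (21.515,48.835): [(0, 40.5814) (9.5268, 39.4562) (26.2544, 52.5428) (34.167, 71) (0, 71)]  |A|=786.3725
8. canonical 5-gon: [(0, 40.5814) (9.5268, 39.4562) (26.2544, 52.5428) (34.167, 71) (0, 71)]
9. shoelace: 786.3725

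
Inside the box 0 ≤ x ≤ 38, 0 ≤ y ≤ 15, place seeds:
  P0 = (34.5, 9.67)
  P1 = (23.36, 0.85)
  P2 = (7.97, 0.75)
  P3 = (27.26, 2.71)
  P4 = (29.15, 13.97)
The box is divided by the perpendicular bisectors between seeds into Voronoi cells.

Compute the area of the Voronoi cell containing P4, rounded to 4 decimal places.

Area of P4's cell: 91.5750

1. box [0,38]×[0,15]: [(0, 0) (38, 0) (38, 15) (0, 15)]
2. ⊥bis P4·P0 via (31.825,11.82): [(0, 0) (22.3248, 0) (34.3809, 15) (0, 15)]  |A|=425.2928
3. ⊥bis P4·P1 via (26.255,7.41): [(27.7502, 6.7502) (34.3809, 15) (9.0562, 15)]  |A|=104.4621
4. ⊥bis P4·P2 via (18.56,7.36): [(15.5915, 12.1159) (27.7502, 6.7502) (34.3809, 15) (13.7913, 15)]  |A|=97.634
5. ⊥bis P4·P3 via (28.205,8.34): [(15.5915, 12.1159) (21.6572, 9.439) (28.9302, 8.2183) (34.3809, 15) (13.7913, 15)]  |A|=91.575
6. canonical 5-gon: [(15.5915, 12.1159) (21.6572, 9.439) (28.9302, 8.2183) (34.3809, 15) (13.7913, 15)]
7. shoelace: 91.575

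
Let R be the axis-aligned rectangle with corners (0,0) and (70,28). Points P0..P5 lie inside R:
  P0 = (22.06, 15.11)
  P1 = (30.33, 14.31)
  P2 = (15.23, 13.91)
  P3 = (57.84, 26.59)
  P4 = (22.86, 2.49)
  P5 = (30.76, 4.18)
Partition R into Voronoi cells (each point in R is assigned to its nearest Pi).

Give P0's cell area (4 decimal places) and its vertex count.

1. box [0,70]×[0,28]: [(0, 0) (70, 0) (70, 28) (0, 28)]
2. ⊥bis P0·P1 via (26.195,14.71): [(0, 0) (24.772, 0) (27.4806, 28) (0, 28)]  |A|=731.5369
3. ⊥bis P0·P2 via (18.645,14.51): [(21.1943, 0) (24.772, 0) (27.4806, 28) (16.2749, 28)]  |A|=206.968
4. ⊥bis P0·P3 via (39.95,20.85): [(21.1943, 0) (24.772, 0) (27.4806, 28) (16.2749, 28)]  |A|=206.968
5. ⊥bis P0·P4 via (22.46,8.8): [(19.6792, 8.6237) (25.6428, 9.0018) (27.4806, 28) (16.2749, 28)]  |A|=164.8645
6. ⊥bis P0·P5 via (26.41,9.645): [(19.6792, 8.6237) (25.5983, 8.9989) (25.6462, 9.0371) (27.4806, 28) (16.2749, 28)]  |A|=164.8638
7. canonical 5-gon: [(19.6792, 8.6237) (25.5983, 8.9989) (25.6462, 9.0371) (27.4806, 28) (16.2749, 28)]
8. shoelace: 164.8638

Area of P0's cell: 164.8638 (5 vertices)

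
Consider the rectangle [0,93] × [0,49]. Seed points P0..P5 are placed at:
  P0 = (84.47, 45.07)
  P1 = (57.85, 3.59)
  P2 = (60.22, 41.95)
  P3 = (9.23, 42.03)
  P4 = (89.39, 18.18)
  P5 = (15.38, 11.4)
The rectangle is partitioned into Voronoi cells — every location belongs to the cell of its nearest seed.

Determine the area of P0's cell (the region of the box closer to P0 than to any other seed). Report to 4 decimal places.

1. box [0,93]×[0,49]: [(0, 0) (93, 0) (93, 49) (0, 49)]
2. ⊥bis P0·P1 via (71.16,24.33): [(93, 10.3141) (93, 49) (32.7185, 49)]  |A|=1166.0221
3. ⊥bis P0·P2 via (72.345,43.51): [(75.1414, 21.7749) (93, 10.3141) (93, 49) (71.6387, 49)]  |A|=636.22
4. ⊥bis P0·P3 via (46.85,43.55): [(75.1414, 21.7749) (93, 10.3141) (93, 49) (71.6387, 49)]  |A|=636.22
5. ⊥bis P0·P4 via (86.93,31.625): [(74.1744, 29.2911) (93, 32.7356) (93, 49) (71.6387, 49)]  |A|=363.5973
6. ⊥bis P0·P5 via (49.925,28.235): [(74.1744, 29.2911) (93, 32.7356) (93, 49) (71.6387, 49)]  |A|=363.5973
7. canonical 4-gon: [(74.1744, 29.2911) (93, 32.7356) (93, 49) (71.6387, 49)]
8. shoelace: 363.5973

Area of P0's cell: 363.5973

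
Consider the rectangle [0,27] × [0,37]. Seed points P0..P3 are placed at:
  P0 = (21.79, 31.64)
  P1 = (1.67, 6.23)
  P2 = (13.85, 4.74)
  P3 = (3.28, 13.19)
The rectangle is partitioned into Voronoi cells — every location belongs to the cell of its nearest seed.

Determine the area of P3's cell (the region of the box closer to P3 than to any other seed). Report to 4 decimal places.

1. box [0,27]×[0,37]: [(0, 0) (27, 0) (27, 37) (0, 37)]
2. ⊥bis P3·P0 via (12.535,22.415): [(0, 34.9908) (0, 0) (27, 0) (27, 7.903)]  |A|=579.0653
3. ⊥bis P3·P1 via (2.475,9.71): [(0, 34.9908) (0, 10.2825) (27, 4.0368) (27, 7.903)]  |A|=385.754
4. ⊥bis P3·P2 via (8.565,8.965): [(16.2987, 18.639) (0, 34.9908) (0, 10.2825) (8.1172, 8.4048)]  |A|=250.5741
5. canonical 4-gon: [(16.2987, 18.639) (0, 34.9908) (0, 10.2825) (8.1172, 8.4048)]
6. shoelace: 250.5741

Area of P3's cell: 250.5741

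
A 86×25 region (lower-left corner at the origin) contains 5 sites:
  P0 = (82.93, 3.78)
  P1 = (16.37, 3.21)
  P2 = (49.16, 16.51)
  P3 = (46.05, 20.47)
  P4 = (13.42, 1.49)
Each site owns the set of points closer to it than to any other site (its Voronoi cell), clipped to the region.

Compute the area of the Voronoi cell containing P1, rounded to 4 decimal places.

1. box [0,86]×[0,25]: [(0, 0) (86, 0) (86, 25) (0, 25)]
2. ⊥bis P1·P0 via (49.65,3.495): [(0, 0) (49.6799, 0) (49.4658, 25) (0, 25)]  |A|=1239.3221
3. ⊥bis P1·P2 via (32.765,9.86): [(0, 0) (36.7643, 0) (26.624, 25) (0, 25)]  |A|=792.3546
4. ⊥bis P1·P3 via (31.21,11.84): [(0, 0) (36.7643, 0) (33.6954, 7.5661) (23.557, 25) (0, 25)]  |A|=765.6192
5. ⊥bis P1·P4 via (14.895,2.35): [(16.2652, 0) (36.7643, 0) (33.6954, 7.5661) (23.557, 25) (1.6889, 25)]  |A|=541.1933
6. canonical 5-gon: [(16.2652, 0) (36.7643, 0) (33.6954, 7.5661) (23.557, 25) (1.6889, 25)]
7. shoelace: 541.1933

Area of P1's cell: 541.1933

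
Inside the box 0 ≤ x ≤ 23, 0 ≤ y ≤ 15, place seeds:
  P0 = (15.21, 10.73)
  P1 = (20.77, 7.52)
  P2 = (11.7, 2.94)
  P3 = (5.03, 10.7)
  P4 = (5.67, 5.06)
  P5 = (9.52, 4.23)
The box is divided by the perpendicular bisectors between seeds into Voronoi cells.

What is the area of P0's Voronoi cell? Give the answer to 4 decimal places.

1. box [0,23]×[0,15]: [(0, 0) (23, 0) (23, 15) (0, 15)]
2. ⊥bis P0·P1 via (17.99,9.125): [(0, 0) (12.7218, 0) (21.3819, 15) (0, 15)]  |A|=255.7774
3. ⊥bis P0·P2 via (13.455,6.835): [(0, 12.8975) (16.0046, 5.6862) (21.3819, 15) (0, 15)]  |A|=116.398
4. ⊥bis P0·P3 via (10.12,10.715): [(10.127, 8.3345) (16.0046, 5.6862) (21.3819, 15) (10.1074, 15)]  |A|=72.0668
5. ⊥bis P0·P4 via (10.44,7.895): [(10.1268, 8.422) (10.1977, 8.3027) (16.0046, 5.6862) (21.3819, 15) (10.1074, 15)]  |A|=72.0638
6. ⊥bis P0·P5 via (12.365,7.48): [(10.1238, 9.442) (12.7272, 7.1629) (16.0046, 5.6862) (21.3819, 15) (10.1074, 15)]  |A|=70.629
7. canonical 5-gon: [(10.1238, 9.442) (12.7272, 7.1629) (16.0046, 5.6862) (21.3819, 15) (10.1074, 15)]
8. shoelace: 70.629

Area of P0's cell: 70.6290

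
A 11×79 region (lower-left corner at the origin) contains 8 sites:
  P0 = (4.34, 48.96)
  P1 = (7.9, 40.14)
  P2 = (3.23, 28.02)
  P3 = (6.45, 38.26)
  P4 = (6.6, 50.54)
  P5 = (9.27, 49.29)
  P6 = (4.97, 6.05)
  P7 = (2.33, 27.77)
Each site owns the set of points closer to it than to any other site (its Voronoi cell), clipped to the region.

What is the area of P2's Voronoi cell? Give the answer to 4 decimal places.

1. box [0,11]×[0,79]: [(0, 0) (11, 0) (11, 79) (0, 79)]
2. ⊥bis P2·P0 via (3.785,38.49): [(0, 38.6906) (0, 0) (11, 0) (11, 38.1075)]  |A|=422.39
3. ⊥bis P2·P1 via (5.565,34.08): [(0, 36.2243) (0, 0) (11, 0) (11, 31.9858)]  |A|=375.1555
4. ⊥bis P2·P3 via (4.84,33.14): [(0, 34.662) (0, 0) (11, 0) (11, 31.203)]  |A|=362.2571
5. ⊥bis P2·P4 via (4.915,39.28): [(0, 34.662) (0, 0) (11, 0) (11, 31.203)]  |A|=362.2571
6. ⊥bis P2·P5 via (6.25,38.655): [(0, 34.662) (0, 0) (11, 0) (11, 31.203)]  |A|=362.2571
7. ⊥bis P2·P6 via (4.1,17.035): [(0, 34.662) (0, 16.7103) (11, 17.5815) (11, 31.203)]  |A|=173.6524
8. ⊥bis P2·P7 via (2.78,27.895): [(0.9865, 34.3518) (5.7601, 17.1665) (11, 17.5815) (11, 31.203)]  |A|=114.2144
9. canonical 4-gon: [(0.9865, 34.3518) (5.7601, 17.1665) (11, 17.5815) (11, 31.203)]
10. shoelace: 114.2144

Area of P2's cell: 114.2144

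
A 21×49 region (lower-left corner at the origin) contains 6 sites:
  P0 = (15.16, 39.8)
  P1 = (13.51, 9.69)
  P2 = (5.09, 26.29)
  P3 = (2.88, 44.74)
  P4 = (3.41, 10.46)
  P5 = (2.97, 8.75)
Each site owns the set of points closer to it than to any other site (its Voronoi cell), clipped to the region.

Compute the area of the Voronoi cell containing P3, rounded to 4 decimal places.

Area of P3's cell: 122.1800

1. box [0,21]×[0,49]: [(0, 0) (21, 0) (21, 49) (0, 49)]
2. ⊥bis P3·P0 via (9.02,42.27): [(0, 19.8478) (11.7273, 49) (0, 49)]  |A|=170.9389
3. ⊥bis P3·P1 via (8.195,27.215): [(0, 24.7296) (2.2367, 25.408) (11.7273, 49) (0, 49)]  |A|=165.4792
4. ⊥bis P3·P2 via (3.985,35.515): [(0, 35.0377) (6.4199, 35.8067) (11.7273, 49) (0, 49)]  |A|=122.18
5. ⊥bis P3·P4 via (3.145,27.6): [(0, 35.0377) (6.4199, 35.8067) (11.7273, 49) (0, 49)]  |A|=122.18
6. ⊥bis P3·P5 via (2.925,26.745): [(0, 35.0377) (6.4199, 35.8067) (11.7273, 49) (0, 49)]  |A|=122.18
7. canonical 4-gon: [(0, 35.0377) (6.4199, 35.8067) (11.7273, 49) (0, 49)]
8. shoelace: 122.18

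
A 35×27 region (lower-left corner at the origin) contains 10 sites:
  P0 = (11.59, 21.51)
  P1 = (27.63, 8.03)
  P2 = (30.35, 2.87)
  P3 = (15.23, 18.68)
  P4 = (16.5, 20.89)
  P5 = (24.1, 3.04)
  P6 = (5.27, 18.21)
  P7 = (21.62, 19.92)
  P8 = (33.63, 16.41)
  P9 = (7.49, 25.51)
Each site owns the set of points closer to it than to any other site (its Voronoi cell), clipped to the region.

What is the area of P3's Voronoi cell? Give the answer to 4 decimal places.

1. box [0,35]×[0,27]: [(0, 0) (35, 0) (35, 27) (0, 27)]
2. ⊥bis P3·P0 via (13.41,20.095): [(0, 2.8468) (0, 0) (35, 0) (35, 27) (18.7784, 27)]  |A|=718.2202
3. ⊥bis P3·P1 via (21.43,13.355): [(0, 2.8468) (0, 0) (9.9598, 0) (33.1493, 27) (18.7784, 27)]  |A|=355.1927
4. ⊥bis P3·P2 via (22.79,10.775): [(0, 2.8468) (0, 0) (9.9598, 0) (33.1493, 27) (18.7784, 27)]  |A|=355.1927
5. ⊥bis P3·P4 via (15.865,19.785): [(14.0015, 20.8559) (0, 2.8468) (0, 0) (9.9598, 0) (23.2886, 15.519)]  |A|=231.4193
6. ⊥bis P3·P5 via (19.665,10.86): [(14.0015, 20.8559) (0, 2.8468) (0, 0) (0.5161, 0) (18.9282, 10.4422) (23.2886, 15.519)]  |A|=182.1133
7. ⊥bis P3·P6 via (10.25,18.445): [(14.0015, 20.8559) (10.3574, 16.1687) (10.844, 5.8573) (18.9282, 10.4422) (23.2886, 15.519)]  |A|=108.5255
8. ⊥bis P3·P7 via (18.425,19.3): [(18.6404, 18.1901) (14.0015, 20.8559) (10.3574, 16.1687) (10.844, 5.8573) (18.9282, 10.4422) (19.9198, 11.5967)]  |A|=94.9106
9. ⊥bis P3·P8 via (24.43,17.545): [(18.6404, 18.1901) (14.0015, 20.8559) (10.3574, 16.1687) (10.844, 5.8573) (18.9282, 10.4422) (19.9198, 11.5967)]  |A|=94.9106
10. ⊥bis P3·P9 via (11.36,22.095): [(18.6404, 18.1901) (14.0015, 20.8559) (10.3574, 16.1687) (10.844, 5.8573) (18.9282, 10.4422) (19.9198, 11.5967)]  |A|=94.9106
11. canonical 6-gon: [(18.6404, 18.1901) (14.0015, 20.8559) (10.3574, 16.1687) (10.844, 5.8573) (18.9282, 10.4422) (19.9198, 11.5967)]
12. shoelace: 94.9106

Area of P3's cell: 94.9106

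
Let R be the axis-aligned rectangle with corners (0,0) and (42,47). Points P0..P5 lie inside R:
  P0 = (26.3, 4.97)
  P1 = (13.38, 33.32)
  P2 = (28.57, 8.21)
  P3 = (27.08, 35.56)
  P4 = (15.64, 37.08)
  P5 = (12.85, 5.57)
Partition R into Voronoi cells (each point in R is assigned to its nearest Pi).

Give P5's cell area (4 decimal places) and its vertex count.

Area of P5's cell: 379.7863 (5 vertices)

1. box [0,42]×[0,47]: [(0, 0) (42, 0) (42, 47) (0, 47)]
2. ⊥bis P5·P0 via (19.575,5.27): [(0, 0) (19.3399, 0) (21.4366, 47) (0, 47)]  |A|=958.247
3. ⊥bis P5·P1 via (13.115,19.445): [(0, 19.6955) (0, 0) (19.3399, 0) (20.2013, 19.3097)]  |A|=385.6607
4. ⊥bis P5·P2 via (20.71,6.89): [(18.6192, 19.3399) (0, 19.6955) (0, 0) (19.3399, 0) (19.8703, 11.8899)]  |A|=379.7863
5. ⊥bis P5·P3 via (19.965,20.565): [(18.6192, 19.3399) (0, 19.6955) (0, 0) (19.3399, 0) (19.8703, 11.8899)]  |A|=379.7863
6. ⊥bis P5·P4 via (14.245,21.325): [(18.6192, 19.3399) (0, 19.6955) (0, 0) (19.3399, 0) (19.8703, 11.8899)]  |A|=379.7863
7. canonical 5-gon: [(18.6192, 19.3399) (0, 19.6955) (0, 0) (19.3399, 0) (19.8703, 11.8899)]
8. shoelace: 379.7863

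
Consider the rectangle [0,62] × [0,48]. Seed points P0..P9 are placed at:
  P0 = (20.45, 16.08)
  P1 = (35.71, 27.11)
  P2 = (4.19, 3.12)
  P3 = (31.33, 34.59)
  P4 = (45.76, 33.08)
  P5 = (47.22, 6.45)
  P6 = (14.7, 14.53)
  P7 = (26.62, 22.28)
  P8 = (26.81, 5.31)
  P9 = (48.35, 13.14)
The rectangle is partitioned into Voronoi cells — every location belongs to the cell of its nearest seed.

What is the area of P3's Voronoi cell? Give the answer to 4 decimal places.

1. box [0,62]×[0,48]: [(0, 0) (62, 0) (62, 48) (0, 48)]
2. ⊥bis P3·P0 via (25.89,25.335): [(0, 40.5529) (62, 4.1099) (62, 48) (0, 48)]  |A|=1591.4537
3. ⊥bis P3·P1 via (33.52,30.85): [(0, 40.5529) (24.9975, 25.8596) (62, 47.5268) (62, 48) (0, 48)]  |A|=788.1877
4. ⊥bis P3·P2 via (17.76,18.855): [(0, 40.5529) (24.9975, 25.8596) (62, 47.5268) (62, 48) (0, 48)]  |A|=788.1877
5. ⊥bis P3·P4 via (38.545,33.835): [(0, 40.5529) (24.9975, 25.8596) (38.5403, 33.7897) (40.0273, 48) (0, 48)]  |A|=626.5172
6. ⊥bis P3·P5 via (39.275,20.52): [(0, 40.5529) (24.9975, 25.8596) (38.5403, 33.7897) (40.0273, 48) (0, 48)]  |A|=626.5172
7. ⊥bis P3·P6 via (23.015,24.56): [(0, 43.6397) (12.7966, 33.0311) (24.9975, 25.8596) (38.5403, 33.7897) (40.0273, 48) (0, 48)]  |A|=606.7666
8. ⊥bis P3·P7 via (28.975,28.435): [(0, 43.6397) (9.226, 35.9913) (29.2295, 28.3376) (38.5403, 33.7897) (40.0273, 48) (0, 48)]  |A|=560.5322
9. ⊥bis P3·P8 via (29.07,19.95): [(0, 43.6397) (9.226, 35.9913) (29.2295, 28.3376) (38.5403, 33.7897) (40.0273, 48) (0, 48)]  |A|=560.5322
10. ⊥bis P3·P9 via (39.84,23.865): [(0, 43.6397) (9.226, 35.9913) (29.2295, 28.3376) (38.5403, 33.7897) (40.0273, 48) (0, 48)]  |A|=560.5322
11. canonical 6-gon: [(0, 43.6397) (9.226, 35.9913) (29.2295, 28.3376) (38.5403, 33.7897) (40.0273, 48) (0, 48)]
12. shoelace: 560.5322

Area of P3's cell: 560.5322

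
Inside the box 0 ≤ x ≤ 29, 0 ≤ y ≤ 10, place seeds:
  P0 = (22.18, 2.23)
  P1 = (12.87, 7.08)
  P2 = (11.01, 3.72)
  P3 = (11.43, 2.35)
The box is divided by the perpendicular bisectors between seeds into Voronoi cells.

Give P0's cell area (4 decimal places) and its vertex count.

Area of P0's cell: 110.1864 (5 vertices)

1. box [0,29]×[0,10]: [(0, 0) (29, 0) (29, 10) (0, 10)]
2. ⊥bis P0·P1 via (17.525,4.655): [(15.1, 0) (29, 0) (29, 10) (20.3095, 10)]  |A|=112.9527
3. ⊥bis P0·P2 via (16.595,2.975): [(16.5761, 2.8336) (16.1982, 0) (29, 0) (29, 10) (20.3095, 10)]  |A|=111.3969
4. ⊥bis P0·P3 via (16.805,2.29): [(16.8162, 3.2944) (16.7794, 0) (29, 0) (29, 10) (20.3095, 10)]  |A|=110.1864
5. canonical 5-gon: [(16.8162, 3.2944) (16.7794, 0) (29, 0) (29, 10) (20.3095, 10)]
6. shoelace: 110.1864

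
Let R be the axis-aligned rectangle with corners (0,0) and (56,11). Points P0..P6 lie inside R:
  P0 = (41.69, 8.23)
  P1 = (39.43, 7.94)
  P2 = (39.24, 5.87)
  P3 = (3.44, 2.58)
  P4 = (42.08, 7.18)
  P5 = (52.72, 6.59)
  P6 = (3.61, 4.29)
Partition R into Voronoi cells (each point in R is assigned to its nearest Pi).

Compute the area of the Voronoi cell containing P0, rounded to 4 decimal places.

1. box [0,56]×[0,11]: [(0, 0) (56, 0) (56, 11) (0, 11)]
2. ⊥bis P0·P1 via (40.56,8.085): [(41.5975, 0) (56, 0) (56, 11) (40.186, 11)]  |A|=166.1913
3. ⊥bis P0·P2 via (40.465,7.05): [(40.7278, 6.7772) (47.256, 0) (56, 0) (56, 11) (40.186, 11)]  |A|=147.0168
4. ⊥bis P0·P3 via (22.565,5.405): [(40.7278, 6.7772) (47.256, 0) (56, 0) (56, 11) (40.186, 11)]  |A|=147.0168
5. ⊥bis P0·P4 via (41.885,7.705): [(40.6668, 7.2525) (50.7562, 11) (40.186, 11)]  |A|=19.8057
6. ⊥bis P0·P5 via (47.205,7.41): [(40.6668, 7.2525) (47.5624, 9.8137) (47.7388, 11) (40.186, 11)]  |A|=18.0161
7. ⊥bis P0·P6 via (22.65,6.26): [(40.6668, 7.2525) (47.5624, 9.8137) (47.7388, 11) (40.186, 11)]  |A|=18.0161
8. canonical 4-gon: [(40.6668, 7.2525) (47.5624, 9.8137) (47.7388, 11) (40.186, 11)]
9. shoelace: 18.0161

Area of P0's cell: 18.0161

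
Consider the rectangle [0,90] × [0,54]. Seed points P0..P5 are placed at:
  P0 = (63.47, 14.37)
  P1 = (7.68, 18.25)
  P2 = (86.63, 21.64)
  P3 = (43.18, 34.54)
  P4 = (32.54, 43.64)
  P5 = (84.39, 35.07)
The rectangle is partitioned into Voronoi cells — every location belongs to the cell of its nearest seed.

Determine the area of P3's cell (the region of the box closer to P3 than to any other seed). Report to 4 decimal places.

1. box [0,90]×[0,54]: [(0, 0) (90, 0) (90, 54) (0, 54)]
2. ⊥bis P3·P0 via (53.325,24.455): [(0, 0) (29.0146, 0) (82.6953, 54) (0, 54)]  |A|=3016.1672
3. ⊥bis P3·P1 via (25.43,26.395): [(34.8489, 5.8689) (82.6953, 54) (12.7628, 54)]  |A|=1682.9618
4. ⊥bis P3·P2 via (64.905,28.09): [(34.8489, 5.8689) (68.2975, 39.5165) (72.5975, 54) (12.7628, 54)]  |A|=1609.8364
5. ⊥bis P3·P4 via (37.86,39.09): [(25.9791, 25.1984) (34.8489, 5.8689) (68.2975, 39.5165) (72.5975, 54) (50.612, 54)]  |A|=1064.779
6. ⊥bis P3·P5 via (63.785,34.805): [(25.9791, 25.1984) (34.8489, 5.8689) (63.7828, 34.975) (63.5381, 54) (50.612, 54)]  |A|=955.6724
7. canonical 5-gon: [(25.9791, 25.1984) (34.8489, 5.8689) (63.7828, 34.975) (63.5381, 54) (50.612, 54)]
8. shoelace: 955.6724

Area of P3's cell: 955.6724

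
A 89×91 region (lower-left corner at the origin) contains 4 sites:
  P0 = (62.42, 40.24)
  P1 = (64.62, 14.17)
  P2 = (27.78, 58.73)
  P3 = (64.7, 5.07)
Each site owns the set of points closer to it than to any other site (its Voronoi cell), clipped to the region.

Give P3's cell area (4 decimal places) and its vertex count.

Area of P3's cell: 781.2266 (5 vertices)

1. box [0,89]×[0,91]: [(0, 0) (89, 0) (89, 91) (0, 91)]
2. ⊥bis P3·P0 via (63.56,22.655): [(0, 18.5345) (0, 0) (89, 0) (89, 24.3042)]  |A|=1906.3247
3. ⊥bis P3·P1 via (64.66,9.62): [(0, 9.0516) (0, 0) (89, 0) (89, 9.834)]  |A|=840.4065
4. ⊥bis P3·P2 via (46.24,31.9): [(13.2005, 9.1676) (0, 0.0852) (0, 0) (89, 0) (89, 9.834)]  |A|=781.2266
5. canonical 5-gon: [(13.2005, 9.1676) (0, 0.0852) (0, 0) (89, 0) (89, 9.834)]
6. shoelace: 781.2266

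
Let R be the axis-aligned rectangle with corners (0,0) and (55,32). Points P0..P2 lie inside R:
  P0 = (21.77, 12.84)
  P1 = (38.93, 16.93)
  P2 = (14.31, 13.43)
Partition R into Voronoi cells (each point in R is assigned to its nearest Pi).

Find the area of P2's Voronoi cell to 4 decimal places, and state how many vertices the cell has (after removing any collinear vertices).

Area of P2's cell: 584.5308 (4 vertices)

1. box [0,55]×[0,32]: [(0, 0) (55, 0) (55, 32) (0, 32)]
2. ⊥bis P2·P0 via (18.04,13.135): [(0, 0) (17.0012, 0) (19.532, 32) (0, 32)]  |A|=584.5308
3. ⊥bis P2·P1 via (26.62,15.18): [(0, 0) (17.0012, 0) (19.532, 32) (0, 32)]  |A|=584.5308
4. canonical 4-gon: [(0, 0) (17.0012, 0) (19.532, 32) (0, 32)]
5. shoelace: 584.5308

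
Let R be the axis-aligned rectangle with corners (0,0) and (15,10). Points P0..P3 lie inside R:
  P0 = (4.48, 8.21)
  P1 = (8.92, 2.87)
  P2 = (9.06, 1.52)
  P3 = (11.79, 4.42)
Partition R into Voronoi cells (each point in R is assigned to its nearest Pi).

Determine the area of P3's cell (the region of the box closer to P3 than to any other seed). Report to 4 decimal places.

1. box [0,15]×[0,10]: [(0, 0) (15, 0) (15, 10) (0, 10)]
2. ⊥bis P3·P0 via (8.135,6.315): [(4.8609, 0) (15, 0) (15, 10) (10.0456, 10)]  |A|=75.4679
3. ⊥bis P3·P1 via (10.355,3.645): [(8.5161, 7.05) (12.3236, 0) (15, 0) (15, 10) (10.0456, 10)]  |A|=49.1619
4. ⊥bis P3·P2 via (10.425,2.97): [(8.5161, 7.05) (11.0242, 2.406) (13.5799, 0) (15, 0) (15, 10) (10.0456, 10)]  |A|=47.6505
5. canonical 6-gon: [(8.5161, 7.05) (11.0242, 2.406) (13.5799, 0) (15, 0) (15, 10) (10.0456, 10)]
6. shoelace: 47.6505

Area of P3's cell: 47.6505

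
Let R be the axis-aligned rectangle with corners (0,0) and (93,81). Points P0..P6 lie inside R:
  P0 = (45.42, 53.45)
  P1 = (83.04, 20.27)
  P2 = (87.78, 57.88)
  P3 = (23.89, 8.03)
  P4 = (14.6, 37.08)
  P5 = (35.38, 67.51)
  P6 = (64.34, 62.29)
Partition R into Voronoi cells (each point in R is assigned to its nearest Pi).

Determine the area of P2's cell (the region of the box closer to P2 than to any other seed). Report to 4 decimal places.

Area of P2's cell: 703.3212

1. box [0,93]×[0,81]: [(0, 0) (93, 0) (93, 81) (0, 81)]
2. ⊥bis P2·P0 via (66.6,55.665): [(72.4214, 0) (93, 0) (93, 81) (63.9505, 81)]  |A|=2009.9378
3. ⊥bis P2·P1 via (85.41,39.075): [(68.1069, 41.2557) (93, 38.1184) (93, 81) (63.9505, 81)]  |A|=1111.0036
4. ⊥bis P2·P3 via (55.835,32.955): [(68.1069, 41.2557) (93, 38.1184) (93, 81) (63.9505, 81)]  |A|=1111.0036
5. ⊥bis P2·P4 via (51.19,47.48): [(68.1069, 41.2557) (93, 38.1184) (93, 81) (63.9505, 81)]  |A|=1111.0036
6. ⊥bis P2·P5 via (61.58,62.695): [(64.3108, 77.5543) (68.1069, 41.2557) (93, 38.1184) (93, 81) (64.9441, 81)]  |A|=1109.2918
7. ⊥bis P2·P6 via (76.06,60.085): [(72.4153, 40.7127) (93, 38.1184) (93, 81) (79.9949, 81)]  |A|=703.3212
8. canonical 4-gon: [(72.4153, 40.7127) (93, 38.1184) (93, 81) (79.9949, 81)]
9. shoelace: 703.3212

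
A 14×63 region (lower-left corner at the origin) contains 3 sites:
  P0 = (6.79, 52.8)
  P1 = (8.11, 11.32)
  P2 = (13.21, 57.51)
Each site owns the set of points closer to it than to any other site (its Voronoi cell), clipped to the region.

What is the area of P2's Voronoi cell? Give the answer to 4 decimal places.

1. box [0,14]×[0,63]: [(0, 0) (14, 0) (14, 63) (0, 63)]
2. ⊥bis P2·P0 via (10,55.155): [(14, 49.7028) (14, 63) (4.2446, 63)]  |A|=64.8602
3. ⊥bis P2·P1 via (10.66,34.415): [(14, 49.7028) (14, 63) (4.2446, 63)]  |A|=64.8602
4. canonical 3-gon: [(14, 49.7028) (14, 63) (4.2446, 63)]
5. shoelace: 64.8602

Area of P2's cell: 64.8602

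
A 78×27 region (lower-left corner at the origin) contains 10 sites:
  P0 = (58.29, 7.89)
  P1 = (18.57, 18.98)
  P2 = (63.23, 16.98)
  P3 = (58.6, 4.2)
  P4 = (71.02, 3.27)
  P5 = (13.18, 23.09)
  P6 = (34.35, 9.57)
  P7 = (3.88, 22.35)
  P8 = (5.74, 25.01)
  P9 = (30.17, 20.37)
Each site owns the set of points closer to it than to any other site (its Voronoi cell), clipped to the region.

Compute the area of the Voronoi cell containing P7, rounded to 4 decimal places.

1. box [0,78]×[0,27]: [(0, 0) (78, 0) (78, 27) (0, 27)]
2. ⊥bis P7·P0 via (31.085,15.12): [(0, 0) (27.0667, 0) (34.2422, 27) (0, 27)]  |A|=827.6707
3. ⊥bis P7·P1 via (11.225,20.665): [(0, 0) (6.4843, 0) (12.6783, 27) (0, 27)]  |A|=258.6949
4. ⊥bis P7·P2 via (33.555,19.665): [(0, 0) (6.4843, 0) (12.6783, 27) (0, 27)]  |A|=258.6949
5. ⊥bis P7·P3 via (31.24,13.275): [(0, 0) (6.4843, 0) (12.6783, 27) (0, 27)]  |A|=258.6949
6. ⊥bis P7·P4 via (37.45,12.81): [(0, 0) (6.4843, 0) (12.6783, 27) (0, 27)]  |A|=258.6949
7. ⊥bis P7·P5 via (8.53,22.72): [(0, 0) (6.4843, 0) (9.3454, 12.4719) (8.1894, 27) (0, 27)]  |A|=226.0876
8. ⊥bis P7·P6 via (19.115,15.96): [(0, 0) (6.4843, 0) (9.3454, 12.4719) (8.1894, 27) (0, 27)]  |A|=226.0876
9. ⊥bis P7·P8 via (4.81,23.68): [(0, 0) (6.4843, 0) (9.3454, 12.4719) (8.6683, 20.9821) (0.062, 27) (0, 27)]  |A|=201.6327
10. ⊥bis P7·P9 via (17.025,21.36): [(0, 0) (6.4843, 0) (9.3454, 12.4719) (8.6683, 20.9821) (0.062, 27) (0, 27)]  |A|=201.6327
11. canonical 6-gon: [(0, 0) (6.4843, 0) (9.3454, 12.4719) (8.6683, 20.9821) (0.062, 27) (0, 27)]
12. shoelace: 201.6327

Area of P7's cell: 201.6327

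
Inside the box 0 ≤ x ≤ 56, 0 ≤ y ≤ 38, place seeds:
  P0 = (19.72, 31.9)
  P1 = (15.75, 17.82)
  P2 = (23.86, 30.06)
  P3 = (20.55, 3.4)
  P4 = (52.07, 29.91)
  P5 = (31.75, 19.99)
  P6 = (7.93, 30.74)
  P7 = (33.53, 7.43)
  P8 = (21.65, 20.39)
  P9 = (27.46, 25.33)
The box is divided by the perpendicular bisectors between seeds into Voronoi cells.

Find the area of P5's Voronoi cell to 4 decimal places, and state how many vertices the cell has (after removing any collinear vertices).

1. box [0,56]×[0,38]: [(0, 0) (56, 0) (56, 38) (0, 38)]
2. ⊥bis P5·P0 via (25.735,25.945): [(0.0488, 0) (56, 0) (56, 38) (37.6698, 38)]  |A|=1411.3475
3. ⊥bis P5·P1 via (23.75,18.905): [(23.1494, 23.3334) (26.314, 0) (56, 0) (56, 38) (37.6698, 38)]  |A|=1104.92
4. ⊥bis P5·P2 via (27.805,25.025): [(23.3892, 21.5652) (26.314, 0) (56, 0) (56, 38) (44.365, 38)]  |A|=1035.3066
5. ⊥bis P5·P3 via (26.15,11.695): [(23.3892, 21.5652) (24.5845, 12.7519) (43.4732, 0) (56, 0) (56, 38) (44.365, 38)]  |A|=925.9005
6. ⊥bis P5·P4 via (41.91,24.95): [(37.981, 32.9981) (23.3892, 21.5652) (24.5845, 12.7519) (43.4732, 0) (54.0903, 0)]  |A|=522.9331
7. ⊥bis P5·P6 via (19.84,25.365): [(37.981, 32.9981) (23.3892, 21.5652) (24.5845, 12.7519) (43.4732, 0) (54.0903, 0)]  |A|=522.9331
8. ⊥bis P5·P7 via (32.64,13.71): [(46.4423, 15.6661) (37.981, 32.9981) (23.3892, 21.5652) (24.5845, 12.7519) (24.8092, 12.6002)]  |A|=274.8673
9. ⊥bis P5·P8 via (26.7,20.19): [(26.4084, 12.8269) (46.4423, 15.6661) (37.981, 32.9981) (26.8622, 24.2863)]  |A|=247.3566
10. ⊥bis P5·P9 via (29.605,22.66): [(26.7056, 20.3307) (26.4084, 12.8269) (46.4423, 15.6661) (39.2466, 30.4058)]  |A|=203.4177
11. canonical 4-gon: [(26.7056, 20.3307) (26.4084, 12.8269) (46.4423, 15.6661) (39.2466, 30.4058)]
12. shoelace: 203.4177

Area of P5's cell: 203.4177 (4 vertices)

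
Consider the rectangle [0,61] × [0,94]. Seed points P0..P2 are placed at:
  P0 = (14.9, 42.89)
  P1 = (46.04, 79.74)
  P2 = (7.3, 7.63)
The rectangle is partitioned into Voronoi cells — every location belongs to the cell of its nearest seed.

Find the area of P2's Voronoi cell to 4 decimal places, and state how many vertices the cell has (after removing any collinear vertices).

Area of P2's cell: 1285.7880 (4 vertices)

1. box [0,61]×[0,94]: [(0, 0) (61, 0) (61, 94) (0, 94)]
2. ⊥bis P2·P0 via (11.1,25.26): [(0, 27.6525) (0, 0) (61, 0) (61, 14.5045)]  |A|=1285.788
3. ⊥bis P2·P1 via (26.67,43.685): [(0, 27.6525) (0, 0) (61, 0) (61, 14.5045)]  |A|=1285.788
4. canonical 4-gon: [(0, 27.6525) (0, 0) (61, 0) (61, 14.5045)]
5. shoelace: 1285.788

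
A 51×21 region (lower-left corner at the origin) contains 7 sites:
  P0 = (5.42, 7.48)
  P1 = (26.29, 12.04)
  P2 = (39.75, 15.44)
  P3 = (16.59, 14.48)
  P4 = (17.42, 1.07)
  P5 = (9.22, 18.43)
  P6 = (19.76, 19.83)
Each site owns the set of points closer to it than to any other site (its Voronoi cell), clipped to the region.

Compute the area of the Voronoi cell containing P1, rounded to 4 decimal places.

1. box [0,51]×[0,21]: [(0, 0) (51, 0) (51, 21) (0, 21)]
2. ⊥bis P1·P0 via (15.855,9.76): [(17.9875, 0) (51, 0) (51, 21) (13.3991, 21)]  |A|=741.4404
3. ⊥bis P1·P2 via (33.02,13.74): [(17.9875, 0) (36.4907, 0) (31.1861, 21) (13.3991, 21)]  |A|=381.0473
4. ⊥bis P1·P3 via (21.44,13.26): [(18.1045, 0) (36.4907, 0) (31.1861, 21) (23.387, 21)]  |A|=274.9466
5. ⊥bis P1·P4 via (21.855,6.555): [(20.1086, 7.9671) (29.9619, 0) (36.4907, 0) (31.1861, 21) (23.387, 21)]  |A|=227.712
6. ⊥bis P1·P5 via (17.755,15.235): [(20.1086, 7.9671) (29.9619, 0) (36.4907, 0) (31.1861, 21) (23.387, 21)]  |A|=227.712
7. ⊥bis P1·P6 via (23.025,15.935): [(21.8692, 14.9661) (20.1086, 7.9671) (29.9619, 0) (36.4907, 0) (31.1861, 21) (29.0673, 21)]  |A|=210.5747
8. canonical 6-gon: [(21.8692, 14.9661) (20.1086, 7.9671) (29.9619, 0) (36.4907, 0) (31.1861, 21) (29.0673, 21)]
9. shoelace: 210.5747

Area of P1's cell: 210.5747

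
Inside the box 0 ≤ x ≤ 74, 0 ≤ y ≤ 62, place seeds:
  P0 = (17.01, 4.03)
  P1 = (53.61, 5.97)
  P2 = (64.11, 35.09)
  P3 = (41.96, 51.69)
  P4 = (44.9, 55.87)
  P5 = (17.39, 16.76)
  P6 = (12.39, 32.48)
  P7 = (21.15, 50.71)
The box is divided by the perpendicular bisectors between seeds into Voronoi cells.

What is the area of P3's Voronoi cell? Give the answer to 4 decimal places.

1. box [0,74]×[0,62]: [(0, 0) (74, 0) (74, 62) (0, 62)]
2. ⊥bis P3·P0 via (29.485,27.86): [(0, 43.2954) (74, 4.5564) (74, 62) (0, 62)]  |A|=2817.4835
3. ⊥bis P3·P1 via (47.785,28.83): [(0, 43.2954) (34.23, 25.376) (74, 35.5099) (74, 62) (0, 62)]  |A|=2201.9728
4. ⊥bis P3·P2 via (53.035,43.39): [(0, 43.2954) (34.23, 25.376) (40.7868, 27.0468) (66.982, 62) (0, 62)]  |A|=1639.4113
5. ⊥bis P3·P4 via (43.43,53.78): [(0, 43.2954) (34.23, 25.376) (40.7868, 27.0468) (54.8186, 45.7699) (31.7431, 62) (0, 62)]  |A|=1353.445
6. ⊥bis P3·P5 via (29.675,34.225): [(0, 55.0986) (40.1211, 26.8771) (40.7868, 27.0468) (54.8186, 45.7699) (31.7431, 62) (0, 62)]  |A|=1038.1917
7. ⊥bis P3·P6 via (27.175,42.085): [(34.4743, 30.8491) (40.1211, 26.8771) (40.7868, 27.0468) (54.8186, 45.7699) (31.7431, 62) (14.2373, 62)]  |A|=697.4785
8. ⊥bis P3·P7 via (31.555,51.2): [(32.3601, 34.1035) (34.4743, 30.8491) (40.1211, 26.8771) (40.7868, 27.0468) (54.8186, 45.7699) (31.7431, 62) (31.0464, 62)]  |A|=463.0215
9. canonical 7-gon: [(32.3601, 34.1035) (34.4743, 30.8491) (40.1211, 26.8771) (40.7868, 27.0468) (54.8186, 45.7699) (31.7431, 62) (31.0464, 62)]
10. shoelace: 463.0215

Area of P3's cell: 463.0215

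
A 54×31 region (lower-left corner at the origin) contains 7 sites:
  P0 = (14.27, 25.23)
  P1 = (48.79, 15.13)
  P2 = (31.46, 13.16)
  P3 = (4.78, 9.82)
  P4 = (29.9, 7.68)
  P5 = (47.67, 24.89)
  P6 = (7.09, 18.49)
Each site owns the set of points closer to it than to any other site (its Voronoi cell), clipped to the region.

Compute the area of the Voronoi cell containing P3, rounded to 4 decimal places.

1. box [0,54]×[0,31]: [(0, 0) (54, 0) (54, 31) (0, 31)]
2. ⊥bis P3·P0 via (9.525,17.525): [(0, 23.3908) (0, 0) (37.9823, 0)]  |A|=444.2191
3. ⊥bis P3·P1 via (26.785,12.475): [(27.5122, 6.4479) (0, 23.3908) (0, 0) (28.2902, 0)]  |A|=412.9721
4. ⊥bis P3·P2 via (18.12,11.49): [(18.0194, 12.2939) (0, 23.3908) (0, 0) (19.5584, 0)]  |A|=330.9682
5. ⊥bis P3·P4 via (17.34,8.75): [(17.6607, 12.5147) (0, 23.3908) (0, 0) (16.5946, 0)]  |A|=310.3878
6. ⊥bis P3·P5 via (26.225,17.355): [(17.6607, 12.5147) (0, 23.3908) (0, 0) (16.5946, 0)]  |A|=310.3878
7. ⊥bis P3·P6 via (5.935,14.155): [(17.5371, 11.0638) (0, 15.7363) (0, 0) (16.5946, 0)]  |A|=229.784
8. canonical 4-gon: [(17.5371, 11.0638) (0, 15.7363) (0, 0) (16.5946, 0)]
9. shoelace: 229.784

Area of P3's cell: 229.7840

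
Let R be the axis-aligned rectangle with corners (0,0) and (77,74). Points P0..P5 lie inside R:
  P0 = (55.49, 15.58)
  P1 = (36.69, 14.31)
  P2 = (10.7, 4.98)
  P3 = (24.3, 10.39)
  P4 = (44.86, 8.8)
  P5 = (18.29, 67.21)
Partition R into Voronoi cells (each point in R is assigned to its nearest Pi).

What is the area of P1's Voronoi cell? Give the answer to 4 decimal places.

Area of P1's cell: 633.6219

1. box [0,77]×[0,74]: [(0, 0) (77, 0) (77, 74) (0, 74)]
2. ⊥bis P1·P0 via (46.09,14.945): [(0, 0) (47.0996, 0) (42.1006, 74) (0, 74)]  |A|=3300.4085
3. ⊥bis P1·P2 via (23.695,9.645): [(27.1574, 0) (47.0996, 0) (42.1006, 74) (0.5926, 74)]  |A|=2273.6595
4. ⊥bis P1·P3 via (30.495,12.35): [(34.4023, 0) (47.0996, 0) (42.1006, 74) (10.9899, 74)]  |A|=1620.8948
5. ⊥bis P1·P4 via (40.775,11.555): [(33.9488, 1.4334) (45.8142, 19.027) (42.1006, 74) (10.9899, 74)]  |A|=1487.6061
6. ⊥bis P1·P5 via (27.49,40.76): [(22.0997, 38.8851) (33.9488, 1.4334) (45.8142, 19.027) (43.9591, 46.4884)]  |A|=633.6219
7. canonical 4-gon: [(22.0997, 38.8851) (33.9488, 1.4334) (45.8142, 19.027) (43.9591, 46.4884)]
8. shoelace: 633.6219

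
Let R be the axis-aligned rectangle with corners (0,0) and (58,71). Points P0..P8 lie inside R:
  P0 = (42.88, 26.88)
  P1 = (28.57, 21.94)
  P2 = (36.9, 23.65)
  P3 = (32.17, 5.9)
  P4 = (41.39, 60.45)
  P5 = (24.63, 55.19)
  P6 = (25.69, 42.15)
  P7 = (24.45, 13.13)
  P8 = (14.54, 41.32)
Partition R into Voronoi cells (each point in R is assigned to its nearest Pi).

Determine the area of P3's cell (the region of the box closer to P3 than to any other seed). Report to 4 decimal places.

Area of P3's cell: 380.9422

1. box [0,58]×[0,71]: [(0, 0) (58, 0) (58, 71) (0, 71)]
2. ⊥bis P3·P0 via (37.525,16.39): [(0, 35.546) (0, 0) (58, 0) (58, 5.9378)]  |A|=1203.0299
3. ⊥bis P3·P1 via (30.37,13.92): [(38.7008, 15.7898) (0, 7.1038) (0, 0) (58, 0) (58, 5.9378)]  |A|=652.6616
4. ⊥bis P3·P2 via (34.535,14.775): [(47.409, 11.3443) (34.3725, 14.8183) (0, 7.1038) (0, 0) (58, 0) (58, 5.9378)]  |A|=638.8112
5. ⊥bis P3·P4 via (36.78,33.175): [(47.409, 11.3443) (34.3725, 14.8183) (0, 7.1038) (0, 0) (58, 0) (58, 5.9378)]  |A|=638.8112
6. ⊥bis P3·P5 via (28.4,30.545): [(47.409, 11.3443) (34.3725, 14.8183) (0, 7.1038) (0, 0) (58, 0) (58, 5.9378)]  |A|=638.8112
7. ⊥bis P3·P6 via (28.93,24.025): [(47.409, 11.3443) (34.3725, 14.8183) (0, 7.1038) (0, 0) (58, 0) (58, 5.9378)]  |A|=638.8112
8. ⊥bis P3·P7 via (28.31,9.515): [(47.409, 11.3443) (34.3725, 14.8183) (32.9851, 14.5069) (19.3989, 0) (58, 0) (58, 5.9378)]  |A|=380.9422
9. ⊥bis P3·P8 via (23.355,23.61): [(47.409, 11.3443) (34.3725, 14.8183) (32.9851, 14.5069) (19.3989, 0) (58, 0) (58, 5.9378)]  |A|=380.9422
10. canonical 6-gon: [(47.409, 11.3443) (34.3725, 14.8183) (32.9851, 14.5069) (19.3989, 0) (58, 0) (58, 5.9378)]
11. shoelace: 380.9422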